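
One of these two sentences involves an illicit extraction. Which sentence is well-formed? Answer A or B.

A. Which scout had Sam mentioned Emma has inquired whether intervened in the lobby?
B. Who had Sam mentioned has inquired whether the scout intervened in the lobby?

B

In A, the wh-phrase is extracted from inside a wh-island (introduced by "whether"), which blocks movement.
In B, the extraction path crosses only that-complement boundaries, which are transparent.
So B is grammatical.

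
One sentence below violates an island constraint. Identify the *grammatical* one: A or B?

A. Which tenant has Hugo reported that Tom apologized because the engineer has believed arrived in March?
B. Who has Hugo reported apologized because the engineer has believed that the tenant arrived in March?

In A, the wh-phrase is extracted from inside an adjunct island (introduced by "because"), which blocks movement.
In B, the extraction path crosses only that-complement boundaries, which are transparent.
So B is grammatical.

B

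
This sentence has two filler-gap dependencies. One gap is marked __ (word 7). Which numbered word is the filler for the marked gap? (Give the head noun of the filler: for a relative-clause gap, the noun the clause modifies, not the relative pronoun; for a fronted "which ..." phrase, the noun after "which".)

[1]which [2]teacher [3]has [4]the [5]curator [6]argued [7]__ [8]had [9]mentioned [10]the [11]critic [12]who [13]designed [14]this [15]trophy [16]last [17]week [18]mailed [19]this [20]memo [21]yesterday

2

The marked gap is the subject of "mentioned".
Its filler is the fronted wh-phrase "which teacher", at word 2.
(The other dependency links word 11 to a gap after word 12.)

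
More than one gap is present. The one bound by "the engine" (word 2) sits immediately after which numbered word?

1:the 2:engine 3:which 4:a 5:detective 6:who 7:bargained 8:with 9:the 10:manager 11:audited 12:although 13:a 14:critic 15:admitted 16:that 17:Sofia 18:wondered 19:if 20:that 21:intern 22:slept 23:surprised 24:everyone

11

The displaced element is "the engine" (word 2).
It functions as the direct object of "audited", so the gap sits immediately after word 11 ("audited").
Base order: A detective who bargained with the manager audited the engine although a critic admitted that Sofia wondered if that intern slept.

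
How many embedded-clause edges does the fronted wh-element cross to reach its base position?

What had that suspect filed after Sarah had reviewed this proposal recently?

0

"what" originates inside the matrix clause — no clause boundary is crossed.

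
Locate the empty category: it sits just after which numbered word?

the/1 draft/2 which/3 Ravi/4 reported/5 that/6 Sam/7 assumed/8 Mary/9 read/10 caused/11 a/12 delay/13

The displaced element is "the draft" (word 2).
It is linked across 2 clause boundaries (that → Ø).
It functions as the direct object of "read", so the gap sits immediately after word 10 ("read").
Base order: Ravi reported that Sam assumed Mary read the draft.

10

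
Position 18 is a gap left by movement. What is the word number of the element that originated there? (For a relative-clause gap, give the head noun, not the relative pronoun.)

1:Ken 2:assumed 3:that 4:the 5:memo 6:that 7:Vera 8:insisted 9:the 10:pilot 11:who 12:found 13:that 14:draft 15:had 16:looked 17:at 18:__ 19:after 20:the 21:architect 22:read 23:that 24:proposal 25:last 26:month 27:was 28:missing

5

The gap at 18 is the prepositional object of "looked", inside a relative clause.
The relative pronoun is "that" (word 6); it is bound by the head noun immediately before it.
Its filler is the head noun "memo", at word 5.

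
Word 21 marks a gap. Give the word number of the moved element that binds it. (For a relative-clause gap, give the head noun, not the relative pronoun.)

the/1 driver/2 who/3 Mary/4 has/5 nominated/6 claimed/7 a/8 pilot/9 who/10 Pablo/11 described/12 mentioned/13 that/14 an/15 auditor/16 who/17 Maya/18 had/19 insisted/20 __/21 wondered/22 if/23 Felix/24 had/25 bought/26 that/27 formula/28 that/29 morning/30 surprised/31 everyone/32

16

The gap at 21 is the subject of "wondered", inside a relative clause.
The relative pronoun is "who" (word 17); it is bound by the head noun immediately before it.
Its filler is the head noun "auditor", at word 16.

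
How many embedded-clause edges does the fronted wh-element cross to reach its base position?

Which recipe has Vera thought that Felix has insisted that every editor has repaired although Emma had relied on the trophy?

2

"which recipe" is extracted from the object of "repaired".
Boundaries crossed, outermost first: [that], [that] — 2 in total.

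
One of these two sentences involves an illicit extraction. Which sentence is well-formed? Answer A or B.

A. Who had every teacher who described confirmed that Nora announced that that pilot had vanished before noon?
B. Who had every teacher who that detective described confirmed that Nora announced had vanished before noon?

B

In A, the wh-phrase is extracted from inside a complex-NP island (relative clause) (introduced by "who"), which blocks movement.
In B, the extraction path crosses only that-complement boundaries, which are transparent.
So B is grammatical.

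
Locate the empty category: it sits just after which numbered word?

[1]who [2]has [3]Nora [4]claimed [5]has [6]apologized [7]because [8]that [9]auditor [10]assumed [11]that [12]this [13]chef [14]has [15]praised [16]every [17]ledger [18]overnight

4

The displaced element is "who" (word 1).
It is linked across 1 clause boundary (Ø).
It functions as the subject of "apologized", so the gap sits immediately after word 4 ("claimed").
Base order: Nora has claimed who has apologized because that auditor assumed that this chef has praised every ledger overnight.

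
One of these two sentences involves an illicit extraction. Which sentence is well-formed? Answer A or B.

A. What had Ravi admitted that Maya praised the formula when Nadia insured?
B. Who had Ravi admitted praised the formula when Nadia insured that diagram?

In A, the wh-phrase is extracted from inside an adjunct island (introduced by "when"), which blocks movement.
In B, the extraction path crosses only that-complement boundaries, which are transparent.
So B is grammatical.

B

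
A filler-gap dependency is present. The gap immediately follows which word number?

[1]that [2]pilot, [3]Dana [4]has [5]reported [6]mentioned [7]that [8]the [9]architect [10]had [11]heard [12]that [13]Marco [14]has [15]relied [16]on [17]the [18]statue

5

The displaced element is "that pilot" (word 2).
It is linked across 1 clause boundary (Ø).
It functions as the subject of "mentioned", so the gap sits immediately after word 5 ("reported").
Base order: Dana has reported that that pilot mentioned that the architect had heard that Marco has relied on the statue.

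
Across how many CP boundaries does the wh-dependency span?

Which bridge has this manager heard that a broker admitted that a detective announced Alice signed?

"which bridge" is extracted from the object of "signed".
Boundaries crossed, outermost first: [that], [that], [Ø] — 3 in total.

3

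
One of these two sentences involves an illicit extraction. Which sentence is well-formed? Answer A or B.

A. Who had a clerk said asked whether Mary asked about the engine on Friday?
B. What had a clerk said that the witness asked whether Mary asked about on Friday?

In B, the wh-phrase is extracted from inside a wh-island (introduced by "whether"), which blocks movement.
In A, the extraction path crosses only that-complement boundaries, which are transparent.
So A is grammatical.

A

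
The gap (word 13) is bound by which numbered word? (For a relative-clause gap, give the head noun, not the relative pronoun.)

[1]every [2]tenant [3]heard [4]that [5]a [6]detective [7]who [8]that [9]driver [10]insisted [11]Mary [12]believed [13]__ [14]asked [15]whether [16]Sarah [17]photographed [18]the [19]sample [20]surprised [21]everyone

6

The gap at 13 is the subject of "asked", inside a relative clause.
The relative pronoun is "who" (word 7); it is bound by the head noun immediately before it.
Its filler is the head noun "detective", at word 6.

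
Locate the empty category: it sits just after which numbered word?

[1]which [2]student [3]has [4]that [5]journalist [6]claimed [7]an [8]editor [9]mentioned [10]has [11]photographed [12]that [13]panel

The displaced element is "which student" (word 2).
It is linked across 2 clause boundaries (Ø → Ø).
It functions as the subject of "photographed", so the gap sits immediately after word 9 ("mentioned").
Base order: That journalist has claimed an editor mentioned which student has photographed that panel.

9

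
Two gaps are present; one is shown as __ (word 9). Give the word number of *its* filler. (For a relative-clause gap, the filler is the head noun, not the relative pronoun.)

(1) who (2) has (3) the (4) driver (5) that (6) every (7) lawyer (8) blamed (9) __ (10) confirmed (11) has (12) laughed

The marked gap is inside the relative clause, the direct object of "blamed".
Its filler is the head noun "driver" (via "that"), at word 4.
(The other dependency links word 1 to a gap after word 10.)

4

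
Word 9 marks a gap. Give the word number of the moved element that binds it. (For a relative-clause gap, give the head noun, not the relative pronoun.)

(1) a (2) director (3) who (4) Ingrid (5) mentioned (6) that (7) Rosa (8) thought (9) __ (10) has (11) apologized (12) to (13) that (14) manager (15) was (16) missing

The gap at 9 is the subject of "apologized", inside a relative clause.
The relative pronoun is "who" (word 3); it is bound by the head noun immediately before it.
Its filler is the head noun "director", at word 2.

2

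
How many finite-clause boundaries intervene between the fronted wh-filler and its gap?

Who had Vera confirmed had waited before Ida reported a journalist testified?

"who" is extracted from the subject of "waited".
Boundaries crossed, outermost first: [Ø] — 1 in total.

1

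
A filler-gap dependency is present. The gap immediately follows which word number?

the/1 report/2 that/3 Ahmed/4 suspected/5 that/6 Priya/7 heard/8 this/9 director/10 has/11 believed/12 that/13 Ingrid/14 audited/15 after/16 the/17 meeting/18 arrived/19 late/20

The displaced element is "the report" (word 2).
It is linked across 3 clause boundaries (that → Ø → that).
It functions as the direct object of "audited", so the gap sits immediately after word 15 ("audited").
Base order: Ahmed suspected that Priya heard this director has believed that Ingrid audited the report after the meeting.

15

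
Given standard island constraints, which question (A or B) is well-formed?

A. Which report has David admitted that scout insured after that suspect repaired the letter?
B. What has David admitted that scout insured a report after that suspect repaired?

In B, the wh-phrase is extracted from inside an adjunct island (introduced by "after"), which blocks movement.
In A, the extraction path crosses only that-complement boundaries, which are transparent.
So A is grammatical.

A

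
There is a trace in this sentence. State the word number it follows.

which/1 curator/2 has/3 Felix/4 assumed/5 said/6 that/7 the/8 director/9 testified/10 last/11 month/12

The displaced element is "which curator" (word 2).
It is linked across 1 clause boundary (Ø).
It functions as the subject of "said", so the gap sits immediately after word 5 ("assumed").
Base order: Felix has assumed that which curator said that the director testified last month.

5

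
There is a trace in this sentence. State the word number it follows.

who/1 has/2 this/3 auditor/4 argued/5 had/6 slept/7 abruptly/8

5

The displaced element is "who" (word 1).
It is linked across 1 clause boundary (Ø).
It functions as the subject of "slept", so the gap sits immediately after word 5 ("argued").
Base order: This auditor has argued who had slept abruptly.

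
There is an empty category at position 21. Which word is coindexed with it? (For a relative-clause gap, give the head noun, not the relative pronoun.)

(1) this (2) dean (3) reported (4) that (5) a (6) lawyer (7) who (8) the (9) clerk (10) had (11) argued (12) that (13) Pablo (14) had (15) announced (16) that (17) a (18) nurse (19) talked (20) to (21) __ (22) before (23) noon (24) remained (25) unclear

6

The gap at 21 is the prepositional object of "talked", inside a relative clause.
The relative pronoun is "who" (word 7); it is bound by the head noun immediately before it.
Its filler is the head noun "lawyer", at word 6.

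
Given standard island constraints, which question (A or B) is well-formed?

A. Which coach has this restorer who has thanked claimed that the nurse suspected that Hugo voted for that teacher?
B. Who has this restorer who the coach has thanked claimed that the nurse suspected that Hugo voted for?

In A, the wh-phrase is extracted from inside a complex-NP island (relative clause) (introduced by "who"), which blocks movement.
In B, the extraction path crosses only that-complement boundaries, which are transparent.
So B is grammatical.

B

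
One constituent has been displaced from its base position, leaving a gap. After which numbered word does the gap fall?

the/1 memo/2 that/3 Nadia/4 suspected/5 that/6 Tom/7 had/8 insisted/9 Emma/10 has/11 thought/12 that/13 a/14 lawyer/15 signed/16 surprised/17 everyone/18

16

The displaced element is "the memo" (word 2).
It is linked across 3 clause boundaries (that → Ø → that).
It functions as the direct object of "signed", so the gap sits immediately after word 16 ("signed").
Base order: Nadia suspected that Tom had insisted Emma has thought that a lawyer signed the memo.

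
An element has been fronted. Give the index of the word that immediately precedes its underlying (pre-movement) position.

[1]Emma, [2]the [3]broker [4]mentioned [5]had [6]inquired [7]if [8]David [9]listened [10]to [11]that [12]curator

4

The displaced element is "Emma" (word 1).
It is linked across 1 clause boundary (Ø).
It functions as the subject of "inquired", so the gap sits immediately after word 4 ("mentioned").
Base order: The broker mentioned that Emma had inquired if David listened to that curator.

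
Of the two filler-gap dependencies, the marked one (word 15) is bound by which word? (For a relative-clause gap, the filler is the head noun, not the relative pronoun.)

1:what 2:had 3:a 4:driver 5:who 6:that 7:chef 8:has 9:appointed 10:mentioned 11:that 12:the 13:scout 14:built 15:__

The marked gap is the direct object of "built".
Its filler is the fronted wh-phrase "what", at word 1.
(The other dependency links word 4 to a gap after word 9.)

1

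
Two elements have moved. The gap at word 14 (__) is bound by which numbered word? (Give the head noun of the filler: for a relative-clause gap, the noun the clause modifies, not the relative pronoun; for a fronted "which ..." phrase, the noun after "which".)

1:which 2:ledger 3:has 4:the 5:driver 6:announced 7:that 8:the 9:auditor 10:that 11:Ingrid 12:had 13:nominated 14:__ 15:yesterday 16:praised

The marked gap is inside the relative clause, the direct object of "nominated".
Its filler is the head noun "auditor" (via "that"), at word 9.
(The other dependency links word 2 to a gap after word 16.)

9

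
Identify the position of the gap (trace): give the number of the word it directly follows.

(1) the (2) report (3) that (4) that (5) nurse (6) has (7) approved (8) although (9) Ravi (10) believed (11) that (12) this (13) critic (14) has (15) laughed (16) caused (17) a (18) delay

The displaced element is "the report" (word 2).
It functions as the direct object of "approved", so the gap sits immediately after word 7 ("approved").
Base order: That nurse has approved the report although Ravi believed that this critic has laughed.

7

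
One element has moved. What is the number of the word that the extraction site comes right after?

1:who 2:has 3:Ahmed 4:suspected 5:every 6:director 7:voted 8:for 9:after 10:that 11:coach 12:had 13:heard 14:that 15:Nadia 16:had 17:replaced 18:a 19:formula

8

The displaced element is "who" (word 1).
It is linked across 1 clause boundary (Ø).
It functions as the object of the preposition "for" of "voted", so the gap sits immediately after word 8 ("for").
Base order: Ahmed has suspected every director voted for who after that coach had heard that Nadia had replaced a formula.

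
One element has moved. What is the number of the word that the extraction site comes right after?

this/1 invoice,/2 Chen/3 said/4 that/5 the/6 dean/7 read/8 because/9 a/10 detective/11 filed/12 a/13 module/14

The displaced element is "this invoice" (word 2).
It is linked across 1 clause boundary (that).
It functions as the direct object of "read", so the gap sits immediately after word 8 ("read").
Base order: Chen said that the dean read this invoice because a detective filed a module.

8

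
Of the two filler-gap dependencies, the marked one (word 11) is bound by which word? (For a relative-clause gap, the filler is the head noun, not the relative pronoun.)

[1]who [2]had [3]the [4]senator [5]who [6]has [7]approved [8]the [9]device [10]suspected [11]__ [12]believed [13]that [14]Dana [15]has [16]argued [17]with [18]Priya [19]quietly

The marked gap is the subject of "believed".
Its filler is the fronted wh-phrase "who", at word 1.
(The other dependency links word 4 to a gap after word 5.)

1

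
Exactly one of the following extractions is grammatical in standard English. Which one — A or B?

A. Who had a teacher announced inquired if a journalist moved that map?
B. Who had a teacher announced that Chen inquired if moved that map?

In B, the wh-phrase is extracted from inside a wh-island (introduced by "if"), which blocks movement.
In A, the extraction path crosses only that-complement boundaries, which are transparent.
So A is grammatical.

A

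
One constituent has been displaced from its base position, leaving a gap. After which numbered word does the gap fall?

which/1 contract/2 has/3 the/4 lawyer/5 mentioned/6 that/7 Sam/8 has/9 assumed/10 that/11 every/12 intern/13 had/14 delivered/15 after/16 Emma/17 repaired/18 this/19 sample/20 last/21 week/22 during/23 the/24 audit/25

15

The displaced element is "which contract" (word 2).
It is linked across 2 clause boundaries (that → that).
It functions as the direct object of "delivered", so the gap sits immediately after word 15 ("delivered").
Base order: The lawyer has mentioned that Sam has assumed that every intern had delivered which contract after Emma repaired this sample last week during the audit.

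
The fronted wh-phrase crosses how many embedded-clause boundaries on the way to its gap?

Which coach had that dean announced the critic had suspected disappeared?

2

"which coach" is extracted from the subject of "disappeared".
Boundaries crossed, outermost first: [Ø], [Ø] — 2 in total.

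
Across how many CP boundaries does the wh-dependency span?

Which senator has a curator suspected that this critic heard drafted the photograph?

"which senator" is extracted from the subject of "drafted".
Boundaries crossed, outermost first: [that], [Ø] — 2 in total.

2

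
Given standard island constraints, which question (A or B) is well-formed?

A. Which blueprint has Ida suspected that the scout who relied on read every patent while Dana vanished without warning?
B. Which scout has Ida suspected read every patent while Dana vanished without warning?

In A, the wh-phrase is extracted from inside a complex-NP island (relative clause) (introduced by "who"), which blocks movement.
In B, the extraction path crosses only that-complement boundaries, which are transparent.
So B is grammatical.

B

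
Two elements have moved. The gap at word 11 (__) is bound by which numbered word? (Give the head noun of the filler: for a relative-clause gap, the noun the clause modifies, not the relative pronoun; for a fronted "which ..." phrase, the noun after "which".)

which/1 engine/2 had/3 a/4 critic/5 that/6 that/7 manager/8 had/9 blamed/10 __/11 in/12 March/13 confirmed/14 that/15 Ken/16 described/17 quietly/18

The marked gap is inside the relative clause, the direct object of "blamed".
Its filler is the head noun "critic" (via "that"), at word 5.
(The other dependency links word 2 to a gap after word 17.)

5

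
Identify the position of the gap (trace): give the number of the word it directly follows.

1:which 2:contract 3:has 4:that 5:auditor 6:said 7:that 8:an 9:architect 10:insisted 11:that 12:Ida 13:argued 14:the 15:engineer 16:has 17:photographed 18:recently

17

The displaced element is "which contract" (word 2).
It is linked across 3 clause boundaries (that → that → Ø).
It functions as the direct object of "photographed", so the gap sits immediately after word 17 ("photographed").
Base order: That auditor has said that an architect insisted that Ida argued the engineer has photographed which contract recently.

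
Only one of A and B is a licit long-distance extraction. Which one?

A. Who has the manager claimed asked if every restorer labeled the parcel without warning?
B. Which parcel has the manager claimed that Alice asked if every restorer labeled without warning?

In B, the wh-phrase is extracted from inside a wh-island (introduced by "if"), which blocks movement.
In A, the extraction path crosses only that-complement boundaries, which are transparent.
So A is grammatical.

A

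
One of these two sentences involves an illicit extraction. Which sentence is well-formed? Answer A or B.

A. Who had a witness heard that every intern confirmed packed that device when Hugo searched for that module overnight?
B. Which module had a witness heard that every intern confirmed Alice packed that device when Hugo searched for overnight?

A

In B, the wh-phrase is extracted from inside an adjunct island (introduced by "when"), which blocks movement.
In A, the extraction path crosses only that-complement boundaries, which are transparent.
So A is grammatical.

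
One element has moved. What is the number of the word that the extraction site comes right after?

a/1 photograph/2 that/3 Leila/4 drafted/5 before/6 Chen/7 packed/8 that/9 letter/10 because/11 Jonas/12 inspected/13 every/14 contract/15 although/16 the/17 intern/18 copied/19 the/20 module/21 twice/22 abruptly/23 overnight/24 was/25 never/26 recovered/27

The displaced element is "a photograph" (word 2).
It functions as the direct object of "drafted", so the gap sits immediately after word 5 ("drafted").
Base order: Leila drafted a photograph before Chen packed that letter because Jonas inspected every contract although the intern copied the module twice abruptly overnight.

5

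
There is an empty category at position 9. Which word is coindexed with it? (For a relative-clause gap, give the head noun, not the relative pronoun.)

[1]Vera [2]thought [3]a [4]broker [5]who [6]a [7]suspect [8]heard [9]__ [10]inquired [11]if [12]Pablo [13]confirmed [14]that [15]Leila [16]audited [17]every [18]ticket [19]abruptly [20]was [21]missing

4

The gap at 9 is the subject of "inquired", inside a relative clause.
The relative pronoun is "who" (word 5); it is bound by the head noun immediately before it.
Its filler is the head noun "broker", at word 4.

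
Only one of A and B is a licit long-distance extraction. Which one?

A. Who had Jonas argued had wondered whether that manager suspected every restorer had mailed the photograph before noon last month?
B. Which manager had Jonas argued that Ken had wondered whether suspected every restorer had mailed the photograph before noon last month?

A

In B, the wh-phrase is extracted from inside a wh-island (introduced by "whether"), which blocks movement.
In A, the extraction path crosses only that-complement boundaries, which are transparent.
So A is grammatical.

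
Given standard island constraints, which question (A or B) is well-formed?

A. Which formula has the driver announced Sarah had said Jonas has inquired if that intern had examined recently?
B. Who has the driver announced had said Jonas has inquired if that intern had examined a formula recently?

B

In A, the wh-phrase is extracted from inside a wh-island (introduced by "if"), which blocks movement.
In B, the extraction path crosses only that-complement boundaries, which are transparent.
So B is grammatical.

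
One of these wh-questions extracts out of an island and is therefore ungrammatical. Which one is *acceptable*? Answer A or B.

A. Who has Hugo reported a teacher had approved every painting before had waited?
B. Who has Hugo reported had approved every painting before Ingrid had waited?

B

In A, the wh-phrase is extracted from inside an adjunct island (introduced by "before"), which blocks movement.
In B, the extraction path crosses only that-complement boundaries, which are transparent.
So B is grammatical.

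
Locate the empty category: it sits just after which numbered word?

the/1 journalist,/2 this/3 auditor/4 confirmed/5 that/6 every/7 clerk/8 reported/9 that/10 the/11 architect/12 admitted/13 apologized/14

13

The displaced element is "the journalist" (word 2).
It is linked across 3 clause boundaries (that → that → Ø).
It functions as the subject of "apologized", so the gap sits immediately after word 13 ("admitted").
Base order: This auditor confirmed that every clerk reported that the architect admitted the journalist apologized.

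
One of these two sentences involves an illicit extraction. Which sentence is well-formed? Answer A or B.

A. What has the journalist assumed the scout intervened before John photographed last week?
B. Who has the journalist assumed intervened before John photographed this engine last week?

B

In A, the wh-phrase is extracted from inside an adjunct island (introduced by "before"), which blocks movement.
In B, the extraction path crosses only that-complement boundaries, which are transparent.
So B is grammatical.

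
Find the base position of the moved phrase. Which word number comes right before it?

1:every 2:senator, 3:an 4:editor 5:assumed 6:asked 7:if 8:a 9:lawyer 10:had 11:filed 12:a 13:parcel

The displaced element is "every senator" (word 2).
It is linked across 1 clause boundary (Ø).
It functions as the subject of "asked", so the gap sits immediately after word 5 ("assumed").
Base order: An editor assumed that every senator asked if a lawyer had filed a parcel.

5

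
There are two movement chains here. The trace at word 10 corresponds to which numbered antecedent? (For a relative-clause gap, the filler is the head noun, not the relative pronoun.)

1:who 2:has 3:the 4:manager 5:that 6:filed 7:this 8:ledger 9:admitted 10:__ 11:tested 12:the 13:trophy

1

The marked gap is the subject of "tested".
Its filler is the fronted wh-phrase "who", at word 1.
(The other dependency links word 4 to a gap after word 5.)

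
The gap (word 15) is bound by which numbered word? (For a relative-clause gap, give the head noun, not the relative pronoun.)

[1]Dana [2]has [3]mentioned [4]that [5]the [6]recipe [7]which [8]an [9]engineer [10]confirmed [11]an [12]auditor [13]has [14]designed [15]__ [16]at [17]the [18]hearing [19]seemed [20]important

6

The gap at 15 is the object of "designed", inside a relative clause.
The relative pronoun is "which" (word 7); it is bound by the head noun immediately before it.
Its filler is the head noun "recipe", at word 6.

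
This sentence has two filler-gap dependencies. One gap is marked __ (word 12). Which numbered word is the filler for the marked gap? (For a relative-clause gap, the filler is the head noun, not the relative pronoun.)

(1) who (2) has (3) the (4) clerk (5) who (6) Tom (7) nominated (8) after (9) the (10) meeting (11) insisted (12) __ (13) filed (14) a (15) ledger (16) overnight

The marked gap is the subject of "filed".
Its filler is the fronted wh-phrase "who", at word 1.
(The other dependency links word 4 to a gap after word 7.)

1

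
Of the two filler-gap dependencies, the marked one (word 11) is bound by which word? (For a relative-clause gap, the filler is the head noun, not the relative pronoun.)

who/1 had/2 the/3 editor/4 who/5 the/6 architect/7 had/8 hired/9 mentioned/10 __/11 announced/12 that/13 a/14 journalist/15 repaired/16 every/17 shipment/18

1

The marked gap is the subject of "announced".
Its filler is the fronted wh-phrase "who", at word 1.
(The other dependency links word 4 to a gap after word 9.)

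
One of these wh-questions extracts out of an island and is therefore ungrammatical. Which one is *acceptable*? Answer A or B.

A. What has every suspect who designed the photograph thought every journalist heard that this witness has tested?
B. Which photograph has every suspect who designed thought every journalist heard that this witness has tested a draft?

In B, the wh-phrase is extracted from inside a complex-NP island (relative clause) (introduced by "who"), which blocks movement.
In A, the extraction path crosses only that-complement boundaries, which are transparent.
So A is grammatical.

A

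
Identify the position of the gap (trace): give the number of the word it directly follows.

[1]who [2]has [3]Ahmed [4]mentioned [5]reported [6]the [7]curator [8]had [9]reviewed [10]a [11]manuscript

4

The displaced element is "who" (word 1).
It is linked across 1 clause boundary (Ø).
It functions as the subject of "reported", so the gap sits immediately after word 4 ("mentioned").
Base order: Ahmed has mentioned that who reported the curator had reviewed a manuscript.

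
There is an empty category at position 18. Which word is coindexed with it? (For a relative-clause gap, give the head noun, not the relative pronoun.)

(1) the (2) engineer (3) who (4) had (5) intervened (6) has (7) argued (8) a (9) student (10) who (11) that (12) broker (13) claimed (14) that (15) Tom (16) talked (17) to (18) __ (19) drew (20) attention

9

The gap at 18 is the prepositional object of "talked", inside a relative clause.
The relative pronoun is "who" (word 10); it is bound by the head noun immediately before it.
Its filler is the head noun "student", at word 9.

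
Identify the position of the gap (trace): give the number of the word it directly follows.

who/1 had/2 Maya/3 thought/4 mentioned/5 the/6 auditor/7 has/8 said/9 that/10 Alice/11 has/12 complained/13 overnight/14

The displaced element is "who" (word 1).
It is linked across 1 clause boundary (Ø).
It functions as the subject of "mentioned", so the gap sits immediately after word 4 ("thought").
Base order: Maya had thought that who mentioned the auditor has said that Alice has complained overnight.

4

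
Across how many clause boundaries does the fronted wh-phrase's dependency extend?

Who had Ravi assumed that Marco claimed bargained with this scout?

"who" is extracted from the subject of "bargained".
Boundaries crossed, outermost first: [that], [Ø] — 2 in total.

2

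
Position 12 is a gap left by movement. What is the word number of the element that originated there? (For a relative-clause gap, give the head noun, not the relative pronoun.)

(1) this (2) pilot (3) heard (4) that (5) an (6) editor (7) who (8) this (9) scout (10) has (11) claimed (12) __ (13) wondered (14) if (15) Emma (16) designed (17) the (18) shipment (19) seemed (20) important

6

The gap at 12 is the subject of "wondered", inside a relative clause.
The relative pronoun is "who" (word 7); it is bound by the head noun immediately before it.
Its filler is the head noun "editor", at word 6.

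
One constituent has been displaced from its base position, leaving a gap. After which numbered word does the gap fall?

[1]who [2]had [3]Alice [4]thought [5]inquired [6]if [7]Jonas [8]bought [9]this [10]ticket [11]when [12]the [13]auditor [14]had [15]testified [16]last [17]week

The displaced element is "who" (word 1).
It is linked across 1 clause boundary (Ø).
It functions as the subject of "inquired", so the gap sits immediately after word 4 ("thought").
Base order: Alice had thought that who inquired if Jonas bought this ticket when the auditor had testified last week.

4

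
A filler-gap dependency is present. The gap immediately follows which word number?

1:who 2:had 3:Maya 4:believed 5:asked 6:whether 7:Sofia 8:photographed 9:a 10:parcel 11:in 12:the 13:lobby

The displaced element is "who" (word 1).
It is linked across 1 clause boundary (Ø).
It functions as the subject of "asked", so the gap sits immediately after word 4 ("believed").
Base order: Maya had believed who asked whether Sofia photographed a parcel in the lobby.

4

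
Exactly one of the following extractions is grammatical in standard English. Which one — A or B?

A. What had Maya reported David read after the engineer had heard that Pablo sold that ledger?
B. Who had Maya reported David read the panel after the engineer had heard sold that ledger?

In B, the wh-phrase is extracted from inside an adjunct island (introduced by "after"), which blocks movement.
In A, the extraction path crosses only that-complement boundaries, which are transparent.
So A is grammatical.

A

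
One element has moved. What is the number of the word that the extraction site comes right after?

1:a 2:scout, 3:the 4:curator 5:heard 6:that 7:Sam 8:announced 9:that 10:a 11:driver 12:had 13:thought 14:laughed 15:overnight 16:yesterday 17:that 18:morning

13

The displaced element is "a scout" (word 2).
It is linked across 3 clause boundaries (that → that → Ø).
It functions as the subject of "laughed", so the gap sits immediately after word 13 ("thought").
Base order: The curator heard that Sam announced that a driver had thought that a scout laughed overnight yesterday that morning.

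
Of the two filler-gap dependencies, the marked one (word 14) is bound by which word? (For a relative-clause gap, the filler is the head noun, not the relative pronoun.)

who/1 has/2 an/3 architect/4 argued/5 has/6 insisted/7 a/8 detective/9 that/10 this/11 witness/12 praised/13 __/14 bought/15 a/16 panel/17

The marked gap is inside the relative clause, the direct object of "praised".
Its filler is the head noun "detective" (via "that"), at word 9.
(The other dependency links word 1 to a gap after word 5.)

9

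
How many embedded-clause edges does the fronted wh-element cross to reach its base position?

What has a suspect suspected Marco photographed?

"what" is extracted from the object of "photographed".
Boundaries crossed, outermost first: [Ø] — 1 in total.

1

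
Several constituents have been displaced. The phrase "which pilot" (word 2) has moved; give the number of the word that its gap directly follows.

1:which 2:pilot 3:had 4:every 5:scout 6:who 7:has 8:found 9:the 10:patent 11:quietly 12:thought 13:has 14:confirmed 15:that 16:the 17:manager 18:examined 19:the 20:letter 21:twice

The displaced element is "which pilot" (word 2).
It is linked across 1 clause boundary (Ø).
It functions as the subject of "confirmed", so the gap sits immediately after word 12 ("thought").
Base order: Every scout who has found the patent quietly had thought that which pilot has confirmed that the manager examined the letter twice.

12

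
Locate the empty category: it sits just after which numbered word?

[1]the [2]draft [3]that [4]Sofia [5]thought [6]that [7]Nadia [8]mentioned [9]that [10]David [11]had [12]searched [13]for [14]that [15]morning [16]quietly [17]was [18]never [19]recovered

The displaced element is "the draft" (word 2).
It is linked across 2 clause boundaries (that → that).
It functions as the object of the preposition "for" of "searched", so the gap sits immediately after word 13 ("for").
Base order: Sofia thought that Nadia mentioned that David had searched for the draft that morning quietly.

13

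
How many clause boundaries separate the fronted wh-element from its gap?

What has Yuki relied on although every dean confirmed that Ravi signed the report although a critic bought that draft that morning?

0

"what" originates inside the matrix clause — no clause boundary is crossed.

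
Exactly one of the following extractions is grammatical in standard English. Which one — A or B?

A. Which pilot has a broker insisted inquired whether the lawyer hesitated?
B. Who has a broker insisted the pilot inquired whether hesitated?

In B, the wh-phrase is extracted from inside a wh-island (introduced by "whether"), which blocks movement.
In A, the extraction path crosses only that-complement boundaries, which are transparent.
So A is grammatical.

A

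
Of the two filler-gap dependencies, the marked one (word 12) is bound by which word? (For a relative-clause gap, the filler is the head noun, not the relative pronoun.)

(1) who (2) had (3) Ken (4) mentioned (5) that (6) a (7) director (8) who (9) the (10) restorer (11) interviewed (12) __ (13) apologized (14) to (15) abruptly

The marked gap is inside the relative clause, the direct object of "interviewed".
Its filler is the head noun "director" (via "who"), at word 7.
(The other dependency links word 1 to a gap after word 14.)

7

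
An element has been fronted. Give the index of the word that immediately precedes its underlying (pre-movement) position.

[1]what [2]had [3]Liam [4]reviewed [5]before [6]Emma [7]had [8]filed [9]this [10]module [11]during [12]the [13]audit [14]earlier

The displaced element is "what" (word 1).
It functions as the direct object of "reviewed", so the gap sits immediately after word 4 ("reviewed").
Base order: Liam had reviewed what before Emma had filed this module during the audit earlier.

4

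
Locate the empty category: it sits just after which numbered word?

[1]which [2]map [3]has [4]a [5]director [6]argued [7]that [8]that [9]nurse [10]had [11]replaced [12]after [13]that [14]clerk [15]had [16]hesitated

The displaced element is "which map" (word 2).
It is linked across 1 clause boundary (that).
It functions as the direct object of "replaced", so the gap sits immediately after word 11 ("replaced").
Base order: A director has argued that that nurse had replaced which map after that clerk had hesitated.

11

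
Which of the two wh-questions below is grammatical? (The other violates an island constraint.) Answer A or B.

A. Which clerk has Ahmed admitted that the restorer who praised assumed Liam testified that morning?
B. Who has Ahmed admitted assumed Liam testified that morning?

B

In A, the wh-phrase is extracted from inside a complex-NP island (relative clause) (introduced by "who"), which blocks movement.
In B, the extraction path crosses only that-complement boundaries, which are transparent.
So B is grammatical.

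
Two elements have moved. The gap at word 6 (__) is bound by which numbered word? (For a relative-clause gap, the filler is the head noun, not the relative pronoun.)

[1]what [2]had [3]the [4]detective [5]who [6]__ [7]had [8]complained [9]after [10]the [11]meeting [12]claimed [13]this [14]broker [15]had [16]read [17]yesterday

The marked gap is inside the relative clause, the subject of "complained".
Its filler is the head noun "detective" (via "who"), at word 4.
(The other dependency links word 1 to a gap after word 16.)

4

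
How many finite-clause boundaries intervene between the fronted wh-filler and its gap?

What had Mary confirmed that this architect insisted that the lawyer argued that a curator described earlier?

3

"what" is extracted from the object of "described".
Boundaries crossed, outermost first: [that], [that], [that] — 3 in total.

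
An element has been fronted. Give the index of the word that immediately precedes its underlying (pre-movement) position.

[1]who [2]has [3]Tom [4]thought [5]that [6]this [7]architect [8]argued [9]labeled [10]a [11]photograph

8

The displaced element is "who" (word 1).
It is linked across 2 clause boundaries (that → Ø).
It functions as the subject of "labeled", so the gap sits immediately after word 8 ("argued").
Base order: Tom has thought that this architect argued that who labeled a photograph.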